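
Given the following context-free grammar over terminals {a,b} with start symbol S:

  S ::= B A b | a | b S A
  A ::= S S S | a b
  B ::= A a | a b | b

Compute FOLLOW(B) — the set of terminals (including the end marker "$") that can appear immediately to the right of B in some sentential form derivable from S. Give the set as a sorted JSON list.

FIRST iteration:
[1]
  A via A→a b: +{a}
  B via B→A a: +{a}
  B via B→b: +{b}
  S via S→B A b: +{a,b}
  S: {a,b}  A: {a}  B: {a,b}
[2]
  A via A→S S S: +{b}
  S: {a,b}  A: {a,b}  B: {a,b}
[3] (stable)
  S: {a,b}  A: {a,b}  B: {a,b}

FOLLOW sets:
seed FOLLOW(S) with $
iter 1:
  A→S S S: FOLLOW(S) ⊇ FIRST(S) = {a,b}; new: +{a,b}
  B→A a: FOLLOW(A) ⊇ FIRST(a) = {a}; new: +{a}
  S→B A b: FOLLOW(B) ⊇ FIRST(A) = {a,b}; new: +{a,b}
  S→B A b: FOLLOW(A) ⊇ FIRST(b) = {b}; new: +{b}
  S→b S A: FOLLOW(A) ⊇ FOLLOW(S) ⊇ {$,a,b}; new: +{$}
  FOLLOW(S)={$,a,b}  FOLLOW(A)={$,a,b}  FOLLOW(B)={a,b}
iter 2: (no change)
  FOLLOW(S)={$,a,b}  FOLLOW(A)={$,a,b}  FOLLOW(B)={a,b}

FOLLOW(B) = ["a", "b"]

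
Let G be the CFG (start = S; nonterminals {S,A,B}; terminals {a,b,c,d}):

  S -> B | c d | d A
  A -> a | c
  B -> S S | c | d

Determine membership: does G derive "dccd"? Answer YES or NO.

Convert to CNF:
  S -> S S | T0 T1 | T1 A | c | d
  A -> a | c
  B -> S S | c | d
  T0 -> c
  T1 -> d

Fill CYK table bottom-up:
  cell(0,0) d: {B,S,T1}  orig:{B,S}
  cell(1,1) c: {A,B,S,T0}  orig:{A,B,S}
  cell(2,2) c: {A,B,S,T0}  orig:{A,B,S}
  cell(3,3) d: {B,S,T1}  orig:{B,S}
  cell(0,1) dc: {B,S}
  cell(1,2) cc: {B,S}
  cell(2,3) cd: {B,S}
  cell(0,2) dcc: {B,S}
  cell(1,3) ccd: {B,S}
  cell(0,3) dccd: {B,S}

S ∈ T[0,3] ⇒ YES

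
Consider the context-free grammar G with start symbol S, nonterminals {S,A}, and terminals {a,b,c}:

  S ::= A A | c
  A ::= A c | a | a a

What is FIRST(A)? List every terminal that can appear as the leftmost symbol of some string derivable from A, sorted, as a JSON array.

FIRST sets, iterate to fixpoint:
round 1:
  A via A→a: +{a}
  S via S→A A: +{a}
  S via S→c: +{c}
  S: {a,c}  A: {a}
round 2: (no change)
  S: {a,c}  A: {a}

FIRST(A) = ["a"]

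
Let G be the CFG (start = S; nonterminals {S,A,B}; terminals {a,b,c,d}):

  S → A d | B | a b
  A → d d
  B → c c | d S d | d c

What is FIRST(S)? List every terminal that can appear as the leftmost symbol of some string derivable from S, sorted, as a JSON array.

FIRST iteration:
iter 1:
  A via A→d d: +{d}
  B via B→c c: +{c}
  B via B→d S d: +{d}
  S via S→A d: +{d}
  S via S→B: +{c}
  S via S→a b: +{a}
  S: {a,c,d}  A: {d}  B: {c,d}
iter 2: (no change)
  S: {a,c,d}  A: {d}  B: {c,d}

FIRST(S) = ["a", "c", "d"]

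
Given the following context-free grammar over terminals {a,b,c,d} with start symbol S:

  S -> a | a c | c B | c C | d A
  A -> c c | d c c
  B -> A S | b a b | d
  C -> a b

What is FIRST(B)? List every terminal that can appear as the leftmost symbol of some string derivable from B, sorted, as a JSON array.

FIRST sets, iterate to fixpoint:
round 1:
  A via A→c c: +{c}
  A via A→d c c: +{d}
  B via B→A S: +{c,d}
  B via B→b a b: +{b}
  C via C→a b: +{a}
  S via S→a: +{a}
  S via S→c B: +{c}
  S via S→d A: +{d}
  S: {a,c,d}  A: {c,d}  B: {b,c,d}  C: {a}
round 2: — fixpoint
  S: {a,c,d}  A: {c,d}  B: {b,c,d}  C: {a}

FIRST(B) = ["b", "c", "d"]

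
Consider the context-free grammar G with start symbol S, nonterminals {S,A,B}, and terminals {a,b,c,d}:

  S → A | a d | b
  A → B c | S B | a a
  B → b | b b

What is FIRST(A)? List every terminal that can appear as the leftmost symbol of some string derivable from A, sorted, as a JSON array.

FIRST sets, iterate to fixpoint:
round 1:
  A via A→a a: +{a}
  B via B→b: +{b}
  S via S→A: +{a}
  S via S→b: +{b}
  S: {a,b}  A: {a}  B: {b}
round 2:
  A via A→B c: +{b}
  S: {a,b}  A: {a,b}  B: {b}
round 3: (stable)
  S: {a,b}  A: {a,b}  B: {b}

FIRST(A) = ["a", "b"]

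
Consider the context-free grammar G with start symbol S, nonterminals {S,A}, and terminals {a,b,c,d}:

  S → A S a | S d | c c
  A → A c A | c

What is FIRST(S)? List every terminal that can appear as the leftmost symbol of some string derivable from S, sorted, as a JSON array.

Compute FIRST by fixpoint:
[1]
  A via A→c: +{c}
  S via S→A S a: +{c}
  FIRST(S)={c}  FIRST(A)={c}
[2] done
  FIRST(S)={c}  FIRST(A)={c}

FIRST(S) = ["c"]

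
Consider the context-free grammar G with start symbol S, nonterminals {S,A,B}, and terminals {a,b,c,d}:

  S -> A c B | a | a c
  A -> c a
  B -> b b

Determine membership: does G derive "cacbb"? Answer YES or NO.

CNF form of G:
  S -> A X3 | T1 T0 | a
  A -> T0 T1
  B -> T2 T2
  T0 -> c
  T1 -> a
  T2 -> b
  X3 -> T0 B

CYK table (by increasing span):
  T[0,0] 'c' = {T0}  orig:{}
  T[1,1] 'a' = {S,T1}  orig:{S}
  T[2,2] 'c' = {T0}  orig:{}
  T[3,3] 'b' = {T2}  orig:{}
  T[4,4] 'b' = {T2}  orig:{}
  T[0,1] 'ca' = {A}
  T[1,2] 'ac' = {S}
  T[2,3] 'cb' = ∅
  T[3,4] 'bb' = {B}
  T[0,2] 'cac' = ∅
  T[1,3] 'acb' = ∅
  T[2,4] 'cbb' = {X3}  orig:{}
  T[0,3] 'cacb' = ∅
  T[1,4] 'acbb' = ∅
  T[0,4] 'cacbb' = {S}

S ∈ T[0,4] ⇒ YES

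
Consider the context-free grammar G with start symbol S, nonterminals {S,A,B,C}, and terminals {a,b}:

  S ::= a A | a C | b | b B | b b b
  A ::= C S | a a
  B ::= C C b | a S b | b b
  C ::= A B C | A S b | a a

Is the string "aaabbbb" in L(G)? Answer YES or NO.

CNF form of G:
  S -> T0 A | T0 C | T1 B | T1 X6 | b
  A -> C S | T0 T0
  B -> C X2 | T0 X3 | T1 T1
  C -> A X4 | A X5 | T0 T0
  T0 -> a
  T1 -> b
  X2 -> C T1
  X3 -> S T1
  X4 -> B C
  X5 -> S T1
  X6 -> T1 T1

CYK table (by increasing span):
  [0..0]={T0}  "a"  orig:{}
  [1..1]={T0}  "a"  orig:{}
  [2..2]={T0}  "a"  orig:{}
  [3..3]={S,T1}  "b"  orig:{S}
  [4..4]={S,T1}  "b"  orig:{S}
  [5..5]={S,T1}  "b"  orig:{S}
  [6..6]={S,T1}  "b"  orig:{S}
  [0..1]={A,C}  "aa"
  [1..2]={A,C}  "aa"
  [2..3]=∅  "ab"
  [3..4]={B,X3,X5,X6}  "bb"  orig:{B}
  [4..5]={B,X3,X5,X6}  "bb"  orig:{B}
  [5..6]={B,X3,X5,X6}  "bb"  orig:{B}
  [0..2]={S}  "aaa"
  [1..3]={A,X2}  "aab"  orig:{A}
  [2..4]={B}  "abb"
  [3..5]={S}  "bbb"
  [4..6]={S}  "bbb"
  [0..3]={S,X3,X5}  "aaab"  orig:{S}
  [1..4]={C}  "aabb"
  [2..5]=∅  "abbb"
  [3..6]={X3,X5}  "bbbb"  orig:{}
  [0..4]={S,X3,X5}  "aaabb"  orig:{S}
  [1..5]={A,C,X2}  "aabbb"  orig:{A,C}
  [2..6]={B}  "abbbb"
  [0..5]={S,X3,X5}  "aaabbb"  orig:{S}
  [1..6]={A,C,X2}  "aabbbb"  orig:{A,C}
  [0..6]={S,X3,X5}  "aaabbbb"  orig:{S}

S ∈ T[0,6] ⇒ YES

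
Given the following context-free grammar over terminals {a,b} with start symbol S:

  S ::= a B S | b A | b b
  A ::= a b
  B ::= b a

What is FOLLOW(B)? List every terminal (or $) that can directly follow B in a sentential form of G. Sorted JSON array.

FIRST iteration:
round 1:
  A via A→a b: +{a}
  B via B→b a: +{b}
  S via S→a B S: +{a}
  S via S→b A: +{b}
  FIRST(S)={a,b}  FIRST(A)={a}  FIRST(B)={b}
round 2: — fixpoint
  FIRST(S)={a,b}  FIRST(A)={a}  FIRST(B)={b}

FOLLOW sets:
seed FOLLOW(S) with $
iter 1:
  S→a B S: FOLLOW(B) ⊇ FIRST(S) = {a,b}; new: +{a,b}
  S→b A: FOLLOW(A) ⊇ FOLLOW(S) ⊇ {$}; new: +{$}
  FOLLOW[S]={$}  FOLLOW[A]={$}  FOLLOW[B]={a,b}
iter 2: (stable)
  FOLLOW[S]={$}  FOLLOW[A]={$}  FOLLOW[B]={a,b}

FOLLOW(B) = ["a", "b"]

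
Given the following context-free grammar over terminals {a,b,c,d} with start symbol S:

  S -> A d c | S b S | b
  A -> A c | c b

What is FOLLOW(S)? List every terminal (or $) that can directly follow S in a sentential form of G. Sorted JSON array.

FIRST sets, iterate to fixpoint:
round 1:
  A via A→c b: +{c}
  S via S→A d c: +{c}
  S via S→b: +{b}
  FIRST[S]={b,c}  FIRST[A]={c}
round 2: — fixpoint
  FIRST[S]={b,c}  FIRST[A]={c}

FOLLOW iteration:
initialize: $ ∈ FOLLOW(S)
pass 1:
  A→A c: FOLLOW(A) ⊇ FIRST(c) = {c}; new: +{c}
  S→A d c: FOLLOW(A) ⊇ FIRST(d) = {d}; new: +{d}
  S→S b S: FOLLOW(S) ⊇ FIRST(b) = {b}; new: +{b}
  FOLLOW[S]={$,b}  FOLLOW[A]={c,d}
pass 2: done
  FOLLOW[S]={$,b}  FOLLOW[A]={c,d}

FOLLOW(S) = ["$", "b"]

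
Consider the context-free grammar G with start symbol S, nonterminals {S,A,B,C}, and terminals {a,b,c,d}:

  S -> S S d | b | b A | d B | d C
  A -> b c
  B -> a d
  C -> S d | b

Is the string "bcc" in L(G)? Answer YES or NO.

CNF form of G:
  S -> S X4 | T0 A | T3 B | T3 C | b
  A -> T0 T1
  B -> T2 T3
  C -> S T3 | b
  T0 -> b
  T1 -> c
  T2 -> a
  T3 -> d
  X4 -> S T3

Fill CYK table bottom-up:
  cell(0,0) b: {C,S,T0}  orig:{C,S}
  cell(1,1) c: {T1}  orig:{}
  cell(2,2) c: {T1}  orig:{}
  cell(0,1) bc: {A}
  cell(1,2) cc: ∅
  cell(0,2) bcc: ∅

S ∉ T[0,2] ⇒ NO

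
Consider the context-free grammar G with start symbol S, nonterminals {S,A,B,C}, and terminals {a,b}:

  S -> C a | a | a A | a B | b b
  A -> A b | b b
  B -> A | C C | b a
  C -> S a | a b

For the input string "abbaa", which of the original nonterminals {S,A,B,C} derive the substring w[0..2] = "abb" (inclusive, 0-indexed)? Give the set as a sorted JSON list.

Convert to CNF:
  S -> C T1 | T0 T0 | T1 A | T1 B | a
  A -> A T0 | T0 T0
  B -> A T0 | C C | T0 T0 | T0 T1
  C -> S T1 | T1 T0
  T0 -> b
  T1 -> a

CYK table (by increasing span), restricted to cells inside w[0..2]:
  cell(0,0) a: {S,T1}  orig:{S}
  cell(1,1) b: {T0}  orig:{}
  cell(2,2) b: {T0}  orig:{}
  cell(0,1) ab: {C}
  cell(1,2) bb: {A,B,S}
  cell(0,2) abb: {S}

Original NTs in T[0,2] deriving "abb": ["S"]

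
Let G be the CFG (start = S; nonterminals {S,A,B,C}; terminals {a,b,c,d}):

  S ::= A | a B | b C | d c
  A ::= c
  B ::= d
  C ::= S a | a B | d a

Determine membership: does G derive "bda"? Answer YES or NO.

Convert to CNF:
  S -> T0 B | T1 T3 | T2 C | c
  A -> c
  B -> d
  C -> S T0 | T0 B | T1 T0
  T0 -> a
  T1 -> d
  T2 -> b
  T3 -> c

Fill CYK table bottom-up:
  T[0,0] 'b' = {T2}  orig:{}
  T[1,1] 'd' = {B,T1}  orig:{B}
  T[2,2] 'a' = {T0}  orig:{}
  T[0,1] 'bd' = ∅
  T[1,2] 'da' = {C}
  T[0,2] 'bda' = {S}

S ∈ T[0,2] ⇒ YES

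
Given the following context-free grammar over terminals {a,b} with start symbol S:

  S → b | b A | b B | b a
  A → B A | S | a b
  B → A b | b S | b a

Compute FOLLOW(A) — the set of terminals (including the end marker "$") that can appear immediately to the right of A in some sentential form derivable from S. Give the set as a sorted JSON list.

Compute FIRST by fixpoint:
iter 1:
  A via A→a b: +{a}
  B via B→A b: +{a}
  B via B→b S: +{b}
  S via S→b: +{b}
  S: {b}  A: {a}  B: {a,b}
iter 2:
  A via A→B A: +{b}
  S: {b}  A: {a,b}  B: {a,b}
iter 3: — fixpoint
  S: {b}  A: {a,b}  B: {a,b}

FOLLOW iteration:
FOLLOW(S) := {$}
[1]
  A→B A: FOLLOW(B) ⊇ FIRST(A) = {a,b}; new: +{a,b}
  B→A b: FOLLOW(A) ⊇ FIRST(b) = {b}; new: +{b}
  B→b S: FOLLOW(S) ⊇ FOLLOW(B) ⊇ {a,b}; new: +{a,b}
  S→b A: FOLLOW(A) ⊇ FOLLOW(S) ⊇ {$,a,b}; new: +{$,a}
  S→b B: FOLLOW(B) ⊇ FOLLOW(S) ⊇ {$,a,b}; new: +{$}
  S: {$,a,b}  A: {$,a,b}  B: {$,a,b}
[2] — fixpoint
  S: {$,a,b}  A: {$,a,b}  B: {$,a,b}

FOLLOW(A) = ["$", "a", "b"]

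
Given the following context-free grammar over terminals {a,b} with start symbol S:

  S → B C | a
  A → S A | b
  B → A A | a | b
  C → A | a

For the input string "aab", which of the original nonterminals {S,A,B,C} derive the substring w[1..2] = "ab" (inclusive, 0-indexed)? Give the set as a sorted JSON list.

Convert to CNF:
  S -> B C | a
  A -> S A | b
  B -> A A | a | b
  C -> S A | a | b

CYK table (by increasing span) — only the sub-triangle for w[1..2]:
  cell(1,1) a: {B,C,S}
  cell(2,2) b: {A,B,C}
  cell(1,2) ab: {A,C,S}

Original NTs in T[1,2] deriving "ab": ["A", "C", "S"]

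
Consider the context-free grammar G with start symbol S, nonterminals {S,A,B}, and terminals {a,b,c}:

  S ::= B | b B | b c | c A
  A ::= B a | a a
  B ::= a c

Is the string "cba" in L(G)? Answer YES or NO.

CNF form of G:
  S -> T0 T1 | T1 A | T2 B | T2 T1
  A -> B T0 | T0 T0
  B -> T0 T1
  T0 -> a
  T1 -> c
  T2 -> b

Fill CYK table bottom-up:
  [0..0]={T1}  "c"  orig:{}
  [1..1]={T2}  "b"  orig:{}
  [2..2]={T0}  "a"  orig:{}
  [0..1]=∅  "cb"
  [1..2]=∅  "ba"
  [0..2]=∅  "cba"

S ∉ T[0,2] ⇒ NO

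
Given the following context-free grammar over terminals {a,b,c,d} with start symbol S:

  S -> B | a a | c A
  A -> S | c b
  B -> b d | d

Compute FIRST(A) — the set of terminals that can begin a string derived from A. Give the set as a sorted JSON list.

FIRST iteration:
pass 1:
  A via A→c b: +{c}
  B via B→b d: +{b}
  B via B→d: +{d}
  S via S→B: +{b,d}
  S via S→a a: +{a}
  S via S→c A: +{c}
  S: {a,b,c,d}  A: {c}  B: {b,d}
pass 2:
  A via A→S: +{a,b,d}
  S: {a,b,c,d}  A: {a,b,c,d}  B: {b,d}
pass 3: — fixpoint
  S: {a,b,c,d}  A: {a,b,c,d}  B: {b,d}

FIRST(A) = ["a", "b", "c", "d"]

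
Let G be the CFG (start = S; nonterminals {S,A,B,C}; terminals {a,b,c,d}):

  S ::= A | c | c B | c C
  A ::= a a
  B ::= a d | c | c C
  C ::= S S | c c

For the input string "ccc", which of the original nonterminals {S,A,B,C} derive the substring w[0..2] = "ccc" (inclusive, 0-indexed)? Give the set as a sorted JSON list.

CNF form of G:
  S -> T0 T0 | T2 B | T2 C | c
  A -> T0 T0
  B -> T0 T1 | T2 C | c
  C -> S S | T2 T2
  T0 -> a
  T1 -> d
  T2 -> c

Fill CYK table bottom-up (cells [i..j] with 0 ≤ i ≤ j ≤ 2 only):
  T[0,0] 'c' = {B,S,T2}  orig:{B,S}
  T[1,1] 'c' = {B,S,T2}  orig:{B,S}
  T[2,2] 'c' = {B,S,T2}  orig:{B,S}
  T[0,1] 'cc' = {C,S}
  T[1,2] 'cc' = {C,S}
  T[0,2] 'ccc' = {B,C,S}

Original NTs in T[0,2] deriving "ccc": ["B", "C", "S"]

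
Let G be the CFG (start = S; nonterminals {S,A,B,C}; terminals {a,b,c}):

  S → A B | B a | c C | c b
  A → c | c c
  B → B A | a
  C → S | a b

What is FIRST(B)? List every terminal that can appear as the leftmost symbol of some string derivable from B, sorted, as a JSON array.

Compute FIRST by fixpoint:
round 1:
  A via A→c: +{c}
  B via B→a: +{a}
  C via C→a b: +{a}
  S via S→A B: +{c}
  S via S→B a: +{a}
  FIRST(S)={a,c}  FIRST(A)={c}  FIRST(B)={a}  FIRST(C)={a}
round 2:
  C via C→S: +{c}
  FIRST(S)={a,c}  FIRST(A)={c}  FIRST(B)={a}  FIRST(C)={a,c}
round 3: done
  FIRST(S)={a,c}  FIRST(A)={c}  FIRST(B)={a}  FIRST(C)={a,c}

FIRST(B) = ["a"]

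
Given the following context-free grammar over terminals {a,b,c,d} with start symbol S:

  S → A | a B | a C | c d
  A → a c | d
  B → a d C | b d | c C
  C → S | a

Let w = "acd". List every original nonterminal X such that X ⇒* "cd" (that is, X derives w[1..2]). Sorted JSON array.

CNF form of G:
  S -> T0 B | T0 C | T0 T1 | T1 T2 | d
  A -> T0 T1 | d
  B -> T0 X4 | T1 C | T3 T2
  C -> T0 B | T0 C | T0 T1 | T1 T2 | a | d
  T0 -> a
  T1 -> c
  T2 -> d
  T3 -> b
  X4 -> T2 C

CYK table (by increasing span) — only the sub-triangle for w[1..2]:
  [1..1]={T1}  "c"  orig:{}
  [2..2]={A,C,S,T2}  "d"  orig:{A,C,S}
  [1..2]={B,C,S}  "cd"

Original NTs in T[1,2] deriving "cd": ["B", "C", "S"]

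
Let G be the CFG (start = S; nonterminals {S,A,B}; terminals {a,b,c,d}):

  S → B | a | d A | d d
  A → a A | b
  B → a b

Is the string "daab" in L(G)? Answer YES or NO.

Convert to CNF:
  S -> T0 T1 | T2 A | T2 T2 | a
  A -> T0 A | b
  B -> T0 T1
  T0 -> a
  T1 -> b
  T2 -> d

CYK table (by increasing span):
  [0..0]={T2}  "d"  orig:{}
  [1..1]={S,T0}  "a"  orig:{S}
  [2..2]={S,T0}  "a"  orig:{S}
  [3..3]={A,T1}  "b"  orig:{A}
  [0..1]=∅  "da"
  [1..2]=∅  "aa"
  [2..3]={A,B,S}  "ab"
  [0..2]=∅  "daa"
  [1..3]={A}  "aab"
  [0..3]={S}  "daab"

S ∈ T[0,3] ⇒ YES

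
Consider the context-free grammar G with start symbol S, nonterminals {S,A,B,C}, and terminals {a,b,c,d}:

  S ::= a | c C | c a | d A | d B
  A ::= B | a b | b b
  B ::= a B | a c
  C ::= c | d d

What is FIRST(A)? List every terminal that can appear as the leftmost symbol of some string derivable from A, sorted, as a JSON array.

Compute FIRST by fixpoint:
pass 1:
  A via A→a b: +{a}
  A via A→b b: +{b}
  B via B→a B: +{a}
  C via C→c: +{c}
  C via C→d d: +{d}
  S via S→a: +{a}
  S via S→c C: +{c}
  S via S→d A: +{d}
  S: {a,c,d}  A: {a,b}  B: {a}  C: {c,d}
pass 2: (no change)
  S: {a,c,d}  A: {a,b}  B: {a}  C: {c,d}

FIRST(A) = ["a", "b"]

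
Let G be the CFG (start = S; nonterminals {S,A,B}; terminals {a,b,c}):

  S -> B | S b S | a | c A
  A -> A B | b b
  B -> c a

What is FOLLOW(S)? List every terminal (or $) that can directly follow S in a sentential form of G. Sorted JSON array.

Compute FIRST by fixpoint:
round 1:
  A via A→b b: +{b}
  B via B→c a: +{c}
  S via S→B: +{c}
  S via S→a: +{a}
  FIRST[S]={a,c}  FIRST[A]={b}  FIRST[B]={c}
round 2: done
  FIRST[S]={a,c}  FIRST[A]={b}  FIRST[B]={c}

FOLLOW iteration:
seed FOLLOW(S) with $
iter 1:
  A→A B: FOLLOW(A) ⊇ FIRST(B) = {c}; new: +{c}
  A→A B: FOLLOW(B) ⊇ FOLLOW(A) ⊇ {c}; new: +{c}
  S→B: FOLLOW(B) ⊇ FOLLOW(S) ⊇ {$}; new: +{$}
  S→S b S: FOLLOW(S) ⊇ FIRST(b) = {b}; new: +{b}
  S→c A: FOLLOW(A) ⊇ FOLLOW(S) ⊇ {$,b}; new: +{$,b}
  FOLLOW[S]={$,b}  FOLLOW[A]={$,b,c}  FOLLOW[B]={$,c}
iter 2:
  A→A B: FOLLOW(B) ⊇ FOLLOW(A) ⊇ {$,b,c}; new: +{b}
  FOLLOW[S]={$,b}  FOLLOW[A]={$,b,c}  FOLLOW[B]={$,b,c}
iter 3: done
  FOLLOW[S]={$,b}  FOLLOW[A]={$,b,c}  FOLLOW[B]={$,b,c}

FOLLOW(S) = ["$", "b"]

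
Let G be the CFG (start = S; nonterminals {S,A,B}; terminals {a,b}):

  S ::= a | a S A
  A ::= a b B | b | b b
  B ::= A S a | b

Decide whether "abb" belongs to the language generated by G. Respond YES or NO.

Convert to CNF:
  S -> T0 X4 | a
  A -> T0 X2 | T1 T1 | b
  B -> A X3 | b
  T0 -> a
  T1 -> b
  X2 -> T1 B
  X3 -> S T0
  X4 -> S A

Fill CYK table bottom-up:
  T[0,0] 'a' = {S,T0}  orig:{S}
  T[1,1] 'b' = {A,B,T1}  orig:{A,B}
  T[2,2] 'b' = {A,B,T1}  orig:{A,B}
  T[0,1] 'ab' = {X4}  orig:{}
  T[1,2] 'bb' = {A,X2}  orig:{A}
  T[0,2] 'abb' = {A,X4}  orig:{A}

S ∉ T[0,2] ⇒ NO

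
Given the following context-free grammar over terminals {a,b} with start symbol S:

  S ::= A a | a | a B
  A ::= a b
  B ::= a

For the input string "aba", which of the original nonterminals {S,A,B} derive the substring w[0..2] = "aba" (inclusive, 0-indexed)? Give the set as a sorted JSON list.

CNF form of G:
  S -> A T0 | T0 B | a
  A -> T0 T1
  B -> a
  T0 -> a
  T1 -> b

CYK table (by increasing span), restricted to cells inside w[0..2]:
  [0..0]={B,S,T0}  "a"  orig:{B,S}
  [1..1]={T1}  "b"  orig:{}
  [2..2]={B,S,T0}  "a"  orig:{B,S}
  [0..1]={A}  "ab"
  [1..2]=∅  "ba"
  [0..2]={S}  "aba"

Original NTs in T[0,2] deriving "aba": ["S"]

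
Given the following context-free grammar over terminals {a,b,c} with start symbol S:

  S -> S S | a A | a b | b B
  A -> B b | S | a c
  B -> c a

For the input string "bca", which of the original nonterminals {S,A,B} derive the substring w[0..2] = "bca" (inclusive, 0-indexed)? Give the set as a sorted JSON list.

CNF form of G:
  S -> S S | T0 B | T1 A | T1 T0
  A -> B T0 | S S | T0 B | T1 A | T1 T0 | T1 T2
  B -> T2 T1
  T0 -> b
  T1 -> a
  T2 -> c

CYK fill, restricted to cells inside w[0..2]:
  T[0,0] 'b' = {T0}  orig:{}
  T[1,1] 'c' = {T2}  orig:{}
  T[2,2] 'a' = {T1}  orig:{}
  T[0,1] 'bc' = ∅
  T[1,2] 'ca' = {B}
  T[0,2] 'bca' = {A,S}

Original NTs in T[0,2] deriving "bca": ["A", "S"]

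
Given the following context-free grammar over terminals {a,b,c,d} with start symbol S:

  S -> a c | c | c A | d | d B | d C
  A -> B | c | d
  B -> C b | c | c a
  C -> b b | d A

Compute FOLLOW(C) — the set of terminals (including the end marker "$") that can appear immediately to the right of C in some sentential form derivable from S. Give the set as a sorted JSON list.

FIRST sets, iterate to fixpoint:
[1]
  A via A→c: +{c}
  A via A→d: +{d}
  B via B→c: +{c}
  C via C→b b: +{b}
  C via C→d A: +{d}
  S via S→a c: +{a}
  S via S→c: +{c}
  S via S→d: +{d}
  S: {a,c,d}  A: {c,d}  B: {c}  C: {b,d}
[2]
  B via B→C b: +{b,d}
  S: {a,c,d}  A: {c,d}  B: {b,c,d}  C: {b,d}
[3]
  A via A→B: +{b}
  S: {a,c,d}  A: {b,c,d}  B: {b,c,d}  C: {b,d}
[4] (no change)
  S: {a,c,d}  A: {b,c,d}  B: {b,c,d}  C: {b,d}

Compute FOLLOW by fixpoint:
seed FOLLOW(S) with $
pass 1:
  B→C b: FOLLOW(C) ⊇ FIRST(b) = {b}; new: +{b}
  C→d A: FOLLOW(A) ⊇ FOLLOW(C) ⊇ {b}; new: +{b}
  S→c A: FOLLOW(A) ⊇ FOLLOW(S) ⊇ {$}; new: +{$}
  S→d B: FOLLOW(B) ⊇ FOLLOW(S) ⊇ {$}; new: +{$}
  S→d C: FOLLOW(C) ⊇ FOLLOW(S) ⊇ {$}; new: +{$}
  FOLLOW[S]={$}  FOLLOW[A]={$,b}  FOLLOW[B]={$}  FOLLOW[C]={$,b}
pass 2:
  A→B: FOLLOW(B) ⊇ FOLLOW(A) ⊇ {$,b}; new: +{b}
  FOLLOW[S]={$}  FOLLOW[A]={$,b}  FOLLOW[B]={$,b}  FOLLOW[C]={$,b}
pass 3: (stable)
  FOLLOW[S]={$}  FOLLOW[A]={$,b}  FOLLOW[B]={$,b}  FOLLOW[C]={$,b}

FOLLOW(C) = ["$", "b"]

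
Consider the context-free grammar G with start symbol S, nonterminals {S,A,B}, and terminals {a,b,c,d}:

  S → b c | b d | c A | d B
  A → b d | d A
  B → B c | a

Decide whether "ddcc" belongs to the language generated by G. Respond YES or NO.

Convert to CNF:
  S -> T0 T1 | T0 T2 | T1 B | T2 A
  A -> T0 T1 | T1 A
  B -> B T2 | a
  T0 -> b
  T1 -> d
  T2 -> c

Fill CYK table bottom-up:
  T[0,0] 'd' = {T1}  orig:{}
  T[1,1] 'd' = {T1}  orig:{}
  T[2,2] 'c' = {T2}  orig:{}
  T[3,3] 'c' = {T2}  orig:{}
  T[0,1] 'dd' = ∅
  T[1,2] 'dc' = ∅
  T[2,3] 'cc' = ∅
  T[0,2] 'ddc' = ∅
  T[1,3] 'dcc' = ∅
  T[0,3] 'ddcc' = ∅

S ∉ T[0,3] ⇒ NO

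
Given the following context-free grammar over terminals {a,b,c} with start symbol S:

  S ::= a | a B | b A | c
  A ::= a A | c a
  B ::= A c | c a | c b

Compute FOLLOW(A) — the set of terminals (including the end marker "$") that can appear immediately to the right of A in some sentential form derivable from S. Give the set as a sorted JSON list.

FIRST sets, iterate to fixpoint:
[1]
  A via A→a A: +{a}
  A via A→c a: +{c}
  B via B→A c: +{a,c}
  S via S→a: +{a}
  S via S→b A: +{b}
  S via S→c: +{c}
  S: {a,b,c}  A: {a,c}  B: {a,c}
[2] (stable)
  S: {a,b,c}  A: {a,c}  B: {a,c}

FOLLOW iteration:
initialize: $ ∈ FOLLOW(S)
pass 1:
  B→A c: FOLLOW(A) ⊇ FIRST(c) = {c}; new: +{c}
  S→a B: FOLLOW(B) ⊇ FOLLOW(S) ⊇ {$}; new: +{$}
  S→b A: FOLLOW(A) ⊇ FOLLOW(S) ⊇ {$}; new: +{$}
  FOLLOW[S]={$}  FOLLOW[A]={$,c}  FOLLOW[B]={$}
pass 2: (stable)
  FOLLOW[S]={$}  FOLLOW[A]={$,c}  FOLLOW[B]={$}

FOLLOW(A) = ["$", "c"]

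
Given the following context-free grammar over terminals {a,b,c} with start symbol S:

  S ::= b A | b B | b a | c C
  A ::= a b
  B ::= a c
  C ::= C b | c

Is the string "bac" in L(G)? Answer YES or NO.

Convert to CNF:
  S -> T1 A | T1 B | T1 T0 | T2 C
  A -> T0 T1
  B -> T0 T2
  C -> C T1 | c
  T0 -> a
  T1 -> b
  T2 -> c

Fill CYK table bottom-up:
  cell(0,0) b: {T1}  orig:{}
  cell(1,1) a: {T0}  orig:{}
  cell(2,2) c: {C,T2}  orig:{C}
  cell(0,1) ba: {S}
  cell(1,2) ac: {B}
  cell(0,2) bac: {S}

S ∈ T[0,2] ⇒ YES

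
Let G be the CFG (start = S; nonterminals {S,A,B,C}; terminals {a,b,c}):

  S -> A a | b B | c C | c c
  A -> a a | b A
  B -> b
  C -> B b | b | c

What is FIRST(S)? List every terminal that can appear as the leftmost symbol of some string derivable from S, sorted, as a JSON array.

FIRST sets, iterate to fixpoint:
round 1:
  A via A→a a: +{a}
  A via A→b A: +{b}
  B via B→b: +{b}
  C via C→B b: +{b}
  C via C→c: +{c}
  S via S→A a: +{a,b}
  S via S→c C: +{c}
  S: {a,b,c}  A: {a,b}  B: {b}  C: {b,c}
round 2: — fixpoint
  S: {a,b,c}  A: {a,b}  B: {b}  C: {b,c}

FIRST(S) = ["a", "b", "c"]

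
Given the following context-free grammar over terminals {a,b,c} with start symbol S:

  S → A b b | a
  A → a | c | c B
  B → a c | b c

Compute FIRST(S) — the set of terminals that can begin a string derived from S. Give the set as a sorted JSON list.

Compute FIRST by fixpoint:
round 1:
  A via A→a: +{a}
  A via A→c: +{c}
  B via B→a c: +{a}
  B via B→b c: +{b}
  S via S→A b b: +{a,c}
  FIRST[S]={a,c}  FIRST[A]={a,c}  FIRST[B]={a,b}
round 2: (no change)
  FIRST[S]={a,c}  FIRST[A]={a,c}  FIRST[B]={a,b}

FIRST(S) = ["a", "c"]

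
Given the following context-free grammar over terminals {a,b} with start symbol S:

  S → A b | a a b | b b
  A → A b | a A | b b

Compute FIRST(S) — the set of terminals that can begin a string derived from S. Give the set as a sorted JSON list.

FIRST iteration:
round 1:
  A via A→a A: +{a}
  A via A→b b: +{b}
  S via S→A b: +{a,b}
  S: {a,b}  A: {a,b}
round 2: — fixpoint
  S: {a,b}  A: {a,b}

FIRST(S) = ["a", "b"]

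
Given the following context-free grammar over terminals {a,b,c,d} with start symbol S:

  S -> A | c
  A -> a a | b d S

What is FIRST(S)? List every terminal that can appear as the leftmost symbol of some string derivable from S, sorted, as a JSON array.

FIRST sets, iterate to fixpoint:
round 1:
  A via A→a a: +{a}
  A via A→b d S: +{b}
  S via S→A: +{a,b}
  S via S→c: +{c}
  FIRST[S]={a,b,c}  FIRST[A]={a,b}
round 2: (no change)
  FIRST[S]={a,b,c}  FIRST[A]={a,b}

FIRST(S) = ["a", "b", "c"]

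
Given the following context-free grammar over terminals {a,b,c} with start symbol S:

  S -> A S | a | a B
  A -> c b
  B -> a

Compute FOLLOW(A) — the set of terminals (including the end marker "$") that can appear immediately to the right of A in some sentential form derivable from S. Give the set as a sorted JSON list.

FIRST sets, iterate to fixpoint:
round 1:
  A via A→c b: +{c}
  B via B→a: +{a}
  S via S→A S: +{c}
  S via S→a: +{a}
  FIRST[S]={a,c}  FIRST[A]={c}  FIRST[B]={a}
round 2: done
  FIRST[S]={a,c}  FIRST[A]={c}  FIRST[B]={a}

FOLLOW sets:
FOLLOW(S) := {$}
iter 1:
  S→A S: FOLLOW(A) ⊇ FIRST(S) = {a,c}; new: +{a,c}
  S→a B: FOLLOW(B) ⊇ FOLLOW(S) ⊇ {$}; new: +{$}
  FOLLOW[S]={$}  FOLLOW[A]={a,c}  FOLLOW[B]={$}
iter 2: done
  FOLLOW[S]={$}  FOLLOW[A]={a,c}  FOLLOW[B]={$}

FOLLOW(A) = ["a", "c"]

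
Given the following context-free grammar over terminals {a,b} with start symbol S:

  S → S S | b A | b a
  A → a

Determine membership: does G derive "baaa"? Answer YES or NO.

CNF form of G:
  S -> S S | T0 A | T0 T1
  A -> a
  T0 -> b
  T1 -> a

CYK table (by increasing span):
  T[0,0] 'b' = {T0}  orig:{}
  T[1,1] 'a' = {A,T1}  orig:{A}
  T[2,2] 'a' = {A,T1}  orig:{A}
  T[3,3] 'a' = {A,T1}  orig:{A}
  T[0,1] 'ba' = {S}
  T[1,2] 'aa' = ∅
  T[2,3] 'aa' = ∅
  T[0,2] 'baa' = ∅
  T[1,3] 'aaa' = ∅
  T[0,3] 'baaa' = ∅

S ∉ T[0,3] ⇒ NO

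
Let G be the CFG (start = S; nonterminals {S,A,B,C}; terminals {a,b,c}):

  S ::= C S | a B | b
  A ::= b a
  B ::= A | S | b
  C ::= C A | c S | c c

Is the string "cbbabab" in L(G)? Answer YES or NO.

CNF form of G:
  S -> C S | T1 B | b
  A -> T0 T1
  B -> C S | T0 T1 | T1 B | b
  C -> C A | T2 S | T2 T2
  T0 -> b
  T1 -> a
  T2 -> c

CYK fill:
  [0..0]={T2}  "c"  orig:{}
  [1..1]={B,S,T0}  "b"  orig:{B,S}
  [2..2]={B,S,T0}  "b"  orig:{B,S}
  [3..3]={T1}  "a"  orig:{}
  [4..4]={B,S,T0}  "b"  orig:{B,S}
  [5..5]={T1}  "a"  orig:{}
  [6..6]={B,S,T0}  "b"  orig:{B,S}
  [0..1]={C}  "cb"
  [1..2]=∅  "bb"
  [2..3]={A,B}  "ba"
  [3..4]={B,S}  "ab"
  [4..5]={A,B}  "ba"
  [5..6]={B,S}  "ab"
  [0..2]={B,S}  "cbb"
  [1..3]=∅  "bba"
  [2..4]=∅  "bab"
  [3..5]={B,S}  "aba"
  [4..6]=∅  "bab"
  [0..3]={C}  "cbba"
  [1..4]=∅  "bbab"
  [2..5]=∅  "baba"
  [3..6]=∅  "abab"
  [0..4]={B,S}  "cbbab"
  [1..5]=∅  "bbaba"
  [2..6]=∅  "babab"
  [0..5]={C}  "cbbaba"
  [1..6]=∅  "bbabab"
  [0..6]={B,S}  "cbbabab"

S ∈ T[0,6] ⇒ YES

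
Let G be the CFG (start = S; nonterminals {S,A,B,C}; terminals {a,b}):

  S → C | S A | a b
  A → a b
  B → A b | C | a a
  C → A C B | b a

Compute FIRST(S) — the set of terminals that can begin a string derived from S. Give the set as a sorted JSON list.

FIRST sets, iterate to fixpoint:
iter 1:
  A via A→a b: +{a}
  B via B→A b: +{a}
  C via C→A C B: +{a}
  C via C→b a: +{b}
  S via S→C: +{a,b}
  FIRST[S]={a,b}  FIRST[A]={a}  FIRST[B]={a}  FIRST[C]={a,b}
iter 2:
  B via B→C: +{b}
  FIRST[S]={a,b}  FIRST[A]={a}  FIRST[B]={a,b}  FIRST[C]={a,b}
iter 3: (no change)
  FIRST[S]={a,b}  FIRST[A]={a}  FIRST[B]={a,b}  FIRST[C]={a,b}

FIRST(S) = ["a", "b"]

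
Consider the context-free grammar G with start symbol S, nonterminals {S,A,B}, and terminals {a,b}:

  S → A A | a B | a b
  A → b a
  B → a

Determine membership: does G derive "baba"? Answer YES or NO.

CNF form of G:
  S -> A A | T1 B | T1 T0
  A -> T0 T1
  B -> a
  T0 -> b
  T1 -> a

CYK fill:
  [0..0]={T0}  "b"  orig:{}
  [1..1]={B,T1}  "a"  orig:{B}
  [2..2]={T0}  "b"  orig:{}
  [3..3]={B,T1}  "a"  orig:{B}
  [0..1]={A}  "ba"
  [1..2]={S}  "ab"
  [2..3]={A}  "ba"
  [0..2]=∅  "bab"
  [1..3]=∅  "aba"
  [0..3]={S}  "baba"

S ∈ T[0,3] ⇒ YES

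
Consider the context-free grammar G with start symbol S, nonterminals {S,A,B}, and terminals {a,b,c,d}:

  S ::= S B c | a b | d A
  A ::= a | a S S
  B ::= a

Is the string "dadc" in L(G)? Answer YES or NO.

CNF form of G:
  S -> S X5 | T0 T2 | T3 A
  A -> T0 X4 | a
  B -> a
  T0 -> a
  T1 -> c
  T2 -> b
  T3 -> d
  X4 -> S S
  X5 -> B T1

Fill CYK table bottom-up:
  T[0,0] 'd' = {T3}  orig:{}
  T[1,1] 'a' = {A,B,T0}  orig:{A,B}
  T[2,2] 'd' = {T3}  orig:{}
  T[3,3] 'c' = {T1}  orig:{}
  T[0,1] 'da' = {S}
  T[1,2] 'ad' = ∅
  T[2,3] 'dc' = ∅
  T[0,2] 'dad' = ∅
  T[1,3] 'adc' = ∅
  T[0,3] 'dadc' = ∅

S ∉ T[0,3] ⇒ NO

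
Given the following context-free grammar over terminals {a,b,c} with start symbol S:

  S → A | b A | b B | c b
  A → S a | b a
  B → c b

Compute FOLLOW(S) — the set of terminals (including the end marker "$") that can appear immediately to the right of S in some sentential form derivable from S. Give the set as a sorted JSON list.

FIRST iteration:
pass 1:
  A via A→b a: +{b}
  B via B→c b: +{c}
  S via S→A: +{b}
  S via S→c b: +{c}
  S: {b,c}  A: {b}  B: {c}
pass 2:
  A via A→S a: +{c}
  S: {b,c}  A: {b,c}  B: {c}
pass 3: — fixpoint
  S: {b,c}  A: {b,c}  B: {c}

Compute FOLLOW by fixpoint:
initialize: $ ∈ FOLLOW(S)
iter 1:
  A→S a: FOLLOW(S) ⊇ FIRST(a) = {a}; new: +{a}
  S→A: FOLLOW(A) ⊇ FOLLOW(S) ⊇ {$,a}; new: +{$,a}
  S→b B: FOLLOW(B) ⊇ FOLLOW(S) ⊇ {$,a}; new: +{$,a}
  FOLLOW[S]={$,a}  FOLLOW[A]={$,a}  FOLLOW[B]={$,a}
iter 2: (stable)
  FOLLOW[S]={$,a}  FOLLOW[A]={$,a}  FOLLOW[B]={$,a}

FOLLOW(S) = ["$", "a"]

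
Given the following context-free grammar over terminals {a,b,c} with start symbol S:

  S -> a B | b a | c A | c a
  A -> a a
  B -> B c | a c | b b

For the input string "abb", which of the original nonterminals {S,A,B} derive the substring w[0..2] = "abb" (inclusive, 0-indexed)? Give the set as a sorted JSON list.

CNF form of G:
  S -> T0 B | T1 A | T1 T0 | T2 T0
  A -> T0 T0
  B -> B T1 | T0 T1 | T2 T2
  T0 -> a
  T1 -> c
  T2 -> b

Fill CYK table bottom-up — only the sub-triangle for w[0..2]:
  [0..0]={T0}  "a"  orig:{}
  [1..1]={T2}  "b"  orig:{}
  [2..2]={T2}  "b"  orig:{}
  [0..1]=∅  "ab"
  [1..2]={B}  "bb"
  [0..2]={S}  "abb"

Original NTs in T[0,2] deriving "abb": ["S"]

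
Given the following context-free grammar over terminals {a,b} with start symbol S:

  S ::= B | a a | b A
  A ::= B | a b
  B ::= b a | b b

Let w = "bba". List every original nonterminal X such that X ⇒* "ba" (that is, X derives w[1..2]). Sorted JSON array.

CNF form of G:
  S -> T0 T0 | T1 A | T1 T0 | T1 T1
  A -> T0 T1 | T1 T0 | T1 T1
  B -> T1 T0 | T1 T1
  T0 -> a
  T1 -> b

Fill CYK table bottom-up, restricted to cells inside w[1..2]:
  [1..1]={T1}  "b"  orig:{}
  [2..2]={T0}  "a"  orig:{}
  [1..2]={A,B,S}  "ba"

Original NTs in T[1,2] deriving "ba": ["A", "B", "S"]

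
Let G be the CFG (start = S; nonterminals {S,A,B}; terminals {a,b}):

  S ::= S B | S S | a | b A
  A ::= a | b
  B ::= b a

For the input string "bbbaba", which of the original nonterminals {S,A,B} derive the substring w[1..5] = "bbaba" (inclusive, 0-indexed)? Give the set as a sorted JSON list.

CNF form of G:
  S -> S B | S S | T0 A | a
  A -> a | b
  B -> T0 T1
  T0 -> b
  T1 -> a

CYK table (by increasing span), restricted to cells inside w[1..5]:
  T[1,1] 'b' = {A,T0}  orig:{A}
  T[2,2] 'b' = {A,T0}  orig:{A}
  T[3,3] 'a' = {A,S,T1}  orig:{A,S}
  T[4,4] 'b' = {A,T0}  orig:{A}
  T[5,5] 'a' = {A,S,T1}  orig:{A,S}
  T[1,2] 'bb' = {S}
  T[2,3] 'ba' = {B,S}
  T[3,4] 'ab' = ∅
  T[4,5] 'ba' = {B,S}
  T[1,3] 'bba' = {S}
  T[2,4] 'bab' = ∅
  T[3,5] 'aba' = {S}
  T[1,4] 'bbab' = ∅
  T[2,5] 'baba' = {S}
  T[1,5] 'bbaba' = {S}

Original NTs in T[1,5] deriving "bbaba": ["S"]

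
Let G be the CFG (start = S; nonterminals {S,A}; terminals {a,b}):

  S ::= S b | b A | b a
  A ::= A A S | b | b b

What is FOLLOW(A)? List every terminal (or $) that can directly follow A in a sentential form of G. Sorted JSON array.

FIRST sets, iterate to fixpoint:
iter 1:
  A via A→b: +{b}
  S via S→b A: +{b}
  S: {b}  A: {b}
iter 2: (no change)
  S: {b}  A: {b}

Compute FOLLOW by fixpoint:
seed FOLLOW(S) with $
pass 1:
  A→A A S: FOLLOW(A) ⊇ FIRST(A) = {b}; new: +{b}
  A→A A S: FOLLOW(S) ⊇ FOLLOW(A) ⊇ {b}; new: +{b}
  S→b A: FOLLOW(A) ⊇ FOLLOW(S) ⊇ {$,b}; new: +{$}
  S: {$,b}  A: {$,b}
pass 2: done
  S: {$,b}  A: {$,b}

FOLLOW(A) = ["$", "b"]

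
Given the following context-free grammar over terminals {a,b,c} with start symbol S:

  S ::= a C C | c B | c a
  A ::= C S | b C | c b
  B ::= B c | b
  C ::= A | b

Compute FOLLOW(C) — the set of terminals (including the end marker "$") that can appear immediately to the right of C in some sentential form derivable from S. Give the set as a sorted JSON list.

Compute FIRST by fixpoint:
pass 1:
  A via A→b C: +{b}
  A via A→c b: +{c}
  B via B→b: +{b}
  C via C→A: +{b,c}
  S via S→a C C: +{a}
  S via S→c B: +{c}
  S: {a,c}  A: {b,c}  B: {b}  C: {b,c}
pass 2: (stable)
  S: {a,c}  A: {b,c}  B: {b}  C: {b,c}

Compute FOLLOW by fixpoint:
initialize: $ ∈ FOLLOW(S)
pass 1:
  A→C S: FOLLOW(C) ⊇ FIRST(S) = {a,c}; new: +{a,c}
  B→B c: FOLLOW(B) ⊇ FIRST(c) = {c}; new: +{c}
  C→A: FOLLOW(A) ⊇ FOLLOW(C) ⊇ {a,c}; new: +{a,c}
  S→a C C: FOLLOW(C) ⊇ FIRST(C) = {b,c}; new: +{b}
  S→a C C: FOLLOW(C) ⊇ FOLLOW(S) ⊇ {$}; new: +{$}
  S→c B: FOLLOW(B) ⊇ FOLLOW(S) ⊇ {$}; new: +{$}
  FOLLOW(S)={$}  FOLLOW(A)={a,c}  FOLLOW(B)={$,c}  FOLLOW(C)={$,a,b,c}
pass 2:
  A→C S: FOLLOW(S) ⊇ FOLLOW(A) ⊇ {a,c}; new: +{a,c}
  C→A: FOLLOW(A) ⊇ FOLLOW(C) ⊇ {$,a,b,c}; new: +{$,b}
  S→c B: FOLLOW(B) ⊇ FOLLOW(S) ⊇ {$,a,c}; new: +{a}
  FOLLOW(S)={$,a,c}  FOLLOW(A)={$,a,b,c}  FOLLOW(B)={$,a,c}  FOLLOW(C)={$,a,b,c}
pass 3:
  A→C S: FOLLOW(S) ⊇ FOLLOW(A) ⊇ {$,a,b,c}; new: +{b}
  S→c B: FOLLOW(B) ⊇ FOLLOW(S) ⊇ {$,a,b,c}; new: +{b}
  FOLLOW(S)={$,a,b,c}  FOLLOW(A)={$,a,b,c}  FOLLOW(B)={$,a,b,c}  FOLLOW(C)={$,a,b,c}
pass 4: done
  FOLLOW(S)={$,a,b,c}  FOLLOW(A)={$,a,b,c}  FOLLOW(B)={$,a,b,c}  FOLLOW(C)={$,a,b,c}

FOLLOW(C) = ["$", "a", "b", "c"]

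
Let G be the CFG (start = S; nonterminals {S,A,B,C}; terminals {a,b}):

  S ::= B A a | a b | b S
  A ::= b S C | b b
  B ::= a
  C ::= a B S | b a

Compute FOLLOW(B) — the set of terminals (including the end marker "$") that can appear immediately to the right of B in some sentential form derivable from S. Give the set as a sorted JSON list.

FIRST iteration:
round 1:
  A via A→b S C: +{b}
  B via B→a: +{a}
  C via C→a B S: +{a}
  C via C→b a: +{b}
  S via S→B A a: +{a}
  S via S→b S: +{b}
  FIRST(S)={a,b}  FIRST(A)={b}  FIRST(B)={a}  FIRST(C)={a,b}
round 2: (stable)
  FIRST(S)={a,b}  FIRST(A)={b}  FIRST(B)={a}  FIRST(C)={a,b}

FOLLOW sets:
FOLLOW(S) := {$}
round 1:
  A→b S C: FOLLOW(S) ⊇ FIRST(C) = {a,b}; new: +{a,b}
  C→a B S: FOLLOW(B) ⊇ FIRST(S) = {a,b}; new: +{a,b}
  S→B A a: FOLLOW(A) ⊇ FIRST(a) = {a}; new: +{a}
  FOLLOW[S]={$,a,b}  FOLLOW[A]={a}  FOLLOW[B]={a,b}  FOLLOW[C]={}
round 2:
  A→b S C: FOLLOW(C) ⊇ FOLLOW(A) ⊇ {a}; new: +{a}
  FOLLOW[S]={$,a,b}  FOLLOW[A]={a}  FOLLOW[B]={a,b}  FOLLOW[C]={a}
round 3: (no change)
  FOLLOW[S]={$,a,b}  FOLLOW[A]={a}  FOLLOW[B]={a,b}  FOLLOW[C]={a}

FOLLOW(B) = ["a", "b"]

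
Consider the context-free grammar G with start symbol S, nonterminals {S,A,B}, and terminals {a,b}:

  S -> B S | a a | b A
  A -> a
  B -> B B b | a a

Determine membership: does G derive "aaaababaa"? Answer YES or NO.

Convert to CNF:
  S -> B S | T0 A | T1 T1
  A -> a
  B -> B X2 | T1 T1
  T0 -> b
  T1 -> a
  X2 -> B T0

CYK fill:
  [0..0]={A,T1}  "a"  orig:{A}
  [1..1]={A,T1}  "a"  orig:{A}
  [2..2]={A,T1}  "a"  orig:{A}
  [3..3]={A,T1}  "a"  orig:{A}
  [4..4]={T0}  "b"  orig:{}
  [5..5]={A,T1}  "a"  orig:{A}
  [6..6]={T0}  "b"  orig:{}
  [7..7]={A,T1}  "a"  orig:{A}
  [8..8]={A,T1}  "a"  orig:{A}
  [0..1]={B,S}  "aa"
  [1..2]={B,S}  "aa"
  [2..3]={B,S}  "aa"
  [3..4]=∅  "ab"
  [4..5]={S}  "ba"
  [5..6]=∅  "ab"
  [6..7]={S}  "ba"
  [7..8]={B,S}  "aa"
  [0..2]=∅  "aaa"
  [1..3]=∅  "aaa"
  [2..4]={X2}  "aab"  orig:{}
  [3..5]=∅  "aba"
  [4..6]=∅  "bab"
  [5..7]=∅  "aba"
  [6..8]=∅  "baa"
  [0..3]={S}  "aaaa"
  [1..4]=∅  "aaab"
  [2..5]={S}  "aaba"
  [3..6]=∅  "abab"
  [4..7]=∅  "baba"
  [5..8]=∅  "abaa"
  [0..4]={B}  "aaaab"
  [1..5]=∅  "aaaba"
  [2..6]=∅  "aabab"
  [3..7]=∅  "ababa"
  [4..8]=∅  "babaa"
  [0..5]={S}  "aaaaba"
  [1..6]=∅  "aaabab"
  [2..7]=∅  "aababa"
  [3..8]=∅  "ababaa"
  [0..6]=∅  "aaaabab"
  [1..7]=∅  "aaababa"
  [2..8]=∅  "aababaa"
  [0..7]=∅  "aaaababa"
  [1..8]=∅  "aaababaa"
  [0..8]=∅  "aaaababaa"

S ∉ T[0,8] ⇒ NO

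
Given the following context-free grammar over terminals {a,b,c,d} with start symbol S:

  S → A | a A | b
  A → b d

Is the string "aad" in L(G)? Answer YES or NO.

Convert to CNF:
  S -> T0 T1 | T2 A | b
  A -> T0 T1
  T0 -> b
  T1 -> d
  T2 -> a

CYK table (by increasing span):
  T[0,0] 'a' = {T2}  orig:{}
  T[1,1] 'a' = {T2}  orig:{}
  T[2,2] 'd' = {T1}  orig:{}
  T[0,1] 'aa' = ∅
  T[1,2] 'ad' = ∅
  T[0,2] 'aad' = ∅

S ∉ T[0,2] ⇒ NO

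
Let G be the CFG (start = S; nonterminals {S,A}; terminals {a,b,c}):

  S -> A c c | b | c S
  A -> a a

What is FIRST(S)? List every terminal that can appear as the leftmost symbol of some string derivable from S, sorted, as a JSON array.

FIRST sets, iterate to fixpoint:
[1]
  A via A→a a: +{a}
  S via S→A c c: +{a}
  S via S→b: +{b}
  S via S→c S: +{c}
  FIRST[S]={a,b,c}  FIRST[A]={a}
[2] (stable)
  FIRST[S]={a,b,c}  FIRST[A]={a}

FIRST(S) = ["a", "b", "c"]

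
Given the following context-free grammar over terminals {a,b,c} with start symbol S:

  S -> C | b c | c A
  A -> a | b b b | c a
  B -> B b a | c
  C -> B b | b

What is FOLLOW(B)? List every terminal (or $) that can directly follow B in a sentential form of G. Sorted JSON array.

FIRST iteration:
iter 1:
  A via A→a: +{a}
  A via A→b b b: +{b}
  A via A→c a: +{c}
  B via B→c: +{c}
  C via C→B b: +{c}
  C via C→b: +{b}
  S via S→C: +{b,c}
  FIRST[S]={b,c}  FIRST[A]={a,b,c}  FIRST[B]={c}  FIRST[C]={b,c}
iter 2: (stable)
  FIRST[S]={b,c}  FIRST[A]={a,b,c}  FIRST[B]={c}  FIRST[C]={b,c}

FOLLOW sets:
seed FOLLOW(S) with $
iter 1:
  B→B b a: FOLLOW(B) ⊇ FIRST(b) = {b}; new: +{b}
  S→C: FOLLOW(C) ⊇ FOLLOW(S) ⊇ {$}; new: +{$}
  S→c A: FOLLOW(A) ⊇ FOLLOW(S) ⊇ {$}; new: +{$}
  FOLLOW[S]={$}  FOLLOW[A]={$}  FOLLOW[B]={b}  FOLLOW[C]={$}
iter 2: (no change)
  FOLLOW[S]={$}  FOLLOW[A]={$}  FOLLOW[B]={b}  FOLLOW[C]={$}

FOLLOW(B) = ["b"]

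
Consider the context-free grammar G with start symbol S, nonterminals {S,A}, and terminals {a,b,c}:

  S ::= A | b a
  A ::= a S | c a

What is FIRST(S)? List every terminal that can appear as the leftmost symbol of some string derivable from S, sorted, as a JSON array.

Compute FIRST by fixpoint:
pass 1:
  A via A→a S: +{a}
  A via A→c a: +{c}
  S via S→A: +{a,c}
  S via S→b a: +{b}
  FIRST[S]={a,b,c}  FIRST[A]={a,c}
pass 2: (no change)
  FIRST[S]={a,b,c}  FIRST[A]={a,c}

FIRST(S) = ["a", "b", "c"]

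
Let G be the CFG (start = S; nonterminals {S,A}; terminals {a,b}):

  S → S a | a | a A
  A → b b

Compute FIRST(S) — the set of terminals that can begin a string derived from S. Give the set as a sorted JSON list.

FIRST iteration:
iter 1:
  A via A→b b: +{b}
  S via S→a: +{a}
  FIRST(S)={a}  FIRST(A)={b}
iter 2: (stable)
  FIRST(S)={a}  FIRST(A)={b}

FIRST(S) = ["a"]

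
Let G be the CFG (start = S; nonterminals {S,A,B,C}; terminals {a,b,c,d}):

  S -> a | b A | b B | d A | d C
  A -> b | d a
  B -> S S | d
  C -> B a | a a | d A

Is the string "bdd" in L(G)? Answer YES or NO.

Convert to CNF:
  S -> T0 A | T0 C | T2 A | T2 B | a
  A -> T0 T1 | b
  B -> S S | d
  C -> B T1 | T0 A | T1 T1
  T0 -> d
  T1 -> a
  T2 -> b

Fill CYK table bottom-up:
  T[0,0] 'b' = {A,T2}  orig:{A}
  T[1,1] 'd' = {B,T0}  orig:{B}
  T[2,2] 'd' = {B,T0}  orig:{B}
  T[0,1] 'bd' = {S}
  T[1,2] 'dd' = ∅
  T[0,2] 'bdd' = ∅

S ∉ T[0,2] ⇒ NO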